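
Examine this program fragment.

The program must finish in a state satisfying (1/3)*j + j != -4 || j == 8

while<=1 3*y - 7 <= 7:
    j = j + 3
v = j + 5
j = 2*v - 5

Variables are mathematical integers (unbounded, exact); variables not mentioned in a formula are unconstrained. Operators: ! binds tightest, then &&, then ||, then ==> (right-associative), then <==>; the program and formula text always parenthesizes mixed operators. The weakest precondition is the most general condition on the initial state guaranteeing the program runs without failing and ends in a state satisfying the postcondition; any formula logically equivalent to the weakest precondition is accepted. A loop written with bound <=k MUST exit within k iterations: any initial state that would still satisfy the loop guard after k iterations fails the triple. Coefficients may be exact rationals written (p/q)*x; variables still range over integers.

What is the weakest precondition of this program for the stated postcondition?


Working backward. After the program, the postcondition (1/3)*j + j != -4 || j == 8 must hold; in canonical form it is (4/3)*j != -4 || j == 8.
Before j := 2*v - 5: (8/3)*v != 8/3 || 2*v == 13
Before v := j + 5: (8/3)*j != -32/3 || 2*j == 3
Before the loop (bound <=1), unroll the exhaustion recursion (WP_0 = exit-now case; WP_j = one more guarded iteration, up to j = 1):
  WP_0: (!(3*y <= 14)) && ((8/3)*j != -32/3 || 2*j == 3)
  WP_1: (3*y <= 14 ==> ((!(3*y <= 14)) && ((8/3)*j != -56/3 || 2*j == -3))) && ((!(3*y <= 14)) ==> ((8/3)*j != -32/3 || 2*j == 3))
So before the loop: (3*y <= 14 ==> ((!(3*y <= 14)) && ((8/3)*j != -56/3 || 2*j == -3))) && ((!(3*y <= 14)) ==> ((8/3)*j != -32/3 || 2*j == 3))
Answer: WP = (3*y <= 14 ==> ((!(3*y <= 14)) && ((8/3)*j != -56/3 || 2*j == -3))) && ((!(3*y <= 14)) ==> ((8/3)*j != -32/3 || 2*j == 3))


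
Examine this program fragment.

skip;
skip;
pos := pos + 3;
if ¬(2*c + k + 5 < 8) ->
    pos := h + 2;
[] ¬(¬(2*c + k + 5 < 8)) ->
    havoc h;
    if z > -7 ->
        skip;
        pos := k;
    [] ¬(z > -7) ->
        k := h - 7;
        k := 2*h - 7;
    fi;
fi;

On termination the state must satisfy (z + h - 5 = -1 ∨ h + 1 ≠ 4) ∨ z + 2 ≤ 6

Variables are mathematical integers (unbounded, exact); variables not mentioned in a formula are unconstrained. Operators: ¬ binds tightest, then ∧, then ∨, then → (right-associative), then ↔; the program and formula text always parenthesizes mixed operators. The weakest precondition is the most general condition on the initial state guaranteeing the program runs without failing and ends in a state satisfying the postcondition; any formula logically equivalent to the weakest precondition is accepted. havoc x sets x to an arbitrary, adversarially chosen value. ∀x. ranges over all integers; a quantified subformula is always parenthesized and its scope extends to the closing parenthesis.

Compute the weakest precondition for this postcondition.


Working backward. After the program, the postcondition (z + h - 5 = -1 ∨ h + 1 ≠ 4) ∨ z + 2 ≤ 6 must hold; in canonical form it is h + z = 4 ∨ h ≠ 3 ∨ z ≤ 4.
Then branch requires h + z = 4 ∨ h ≠ 3 ∨ z ≤ 4; else branch requires ∀h_1. ((z > -7 → (h_1 + z = 4 ∨ h_1 ≠ 3 ∨ z ≤ 4)) ∧ ((¬(z > -7)) → (h_1 + z = 4 ∨ h_1 ≠ 3 ∨ z ≤ 4))).
Before the if: ((¬(2*c + k < 3)) → (h + z = 4 ∨ h ≠ 3 ∨ z ≤ 4)) ∧ (2*c + k < 3 → (∀h_1. ((z > -7 → (h_1 + z = 4 ∨ h_1 ≠ 3 ∨ z ≤ 4)) ∧ ((¬(z > -7)) → (h_1 + z = 4 ∨ h_1 ≠ 3 ∨ z ≤ 4)))))
Before pos := pos + 3: ((¬(2*c + k < 3)) → (h + z = 4 ∨ h ≠ 3 ∨ z ≤ 4)) ∧ (2*c + k < 3 → (∀h_1. ((z > -7 → (h_1 + z = 4 ∨ h_1 ≠ 3 ∨ z ≤ 4)) ∧ ((¬(z > -7)) → (h_1 + z = 4 ∨ h_1 ≠ 3 ∨ z ≤ 4)))))
Before skip: ((¬(2*c + k < 3)) → (h + z = 4 ∨ h ≠ 3 ∨ z ≤ 4)) ∧ (2*c + k < 3 → (∀h_1. ((z > -7 → (h_1 + z = 4 ∨ h_1 ≠ 3 ∨ z ≤ 4)) ∧ ((¬(z > -7)) → (h_1 + z = 4 ∨ h_1 ≠ 3 ∨ z ≤ 4)))))
Before skip: ((¬(2*c + k < 3)) → (h + z = 4 ∨ h ≠ 3 ∨ z ≤ 4)) ∧ (2*c + k < 3 → (∀h_1. ((z > -7 → (h_1 + z = 4 ∨ h_1 ≠ 3 ∨ z ≤ 4)) ∧ ((¬(z > -7)) → (h_1 + z = 4 ∨ h_1 ≠ 3 ∨ z ≤ 4)))))
Answer: WP = ((¬(2*c + k < 3)) → (h + z = 4 ∨ h ≠ 3 ∨ z ≤ 4)) ∧ (2*c + k < 3 → (∀h_1. ((z > -7 → (h_1 + z = 4 ∨ h_1 ≠ 3 ∨ z ≤ 4)) ∧ ((¬(z > -7)) → (h_1 + z = 4 ∨ h_1 ≠ 3 ∨ z ≤ 4)))))


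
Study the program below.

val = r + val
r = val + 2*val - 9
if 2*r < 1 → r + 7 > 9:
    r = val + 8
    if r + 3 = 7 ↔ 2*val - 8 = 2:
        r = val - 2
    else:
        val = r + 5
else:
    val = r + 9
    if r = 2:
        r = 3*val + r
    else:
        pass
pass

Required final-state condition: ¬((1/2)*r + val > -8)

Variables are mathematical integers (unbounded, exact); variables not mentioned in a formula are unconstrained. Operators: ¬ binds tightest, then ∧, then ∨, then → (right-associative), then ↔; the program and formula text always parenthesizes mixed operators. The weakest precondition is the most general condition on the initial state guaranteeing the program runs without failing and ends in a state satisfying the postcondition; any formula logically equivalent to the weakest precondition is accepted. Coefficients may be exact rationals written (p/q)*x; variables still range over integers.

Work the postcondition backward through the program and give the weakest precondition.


Working backward. After the program, ¬((1/2)*r + val > -8) must hold.
Before skip: ¬((1/2)*r + val > -8)
Then branch requires ((val = -4 ↔ 2*val = 10) → (¬((3/2)*val > -7))) ∧ ((¬(val = -4 ↔ 2*val = 10)) → (¬((3/2)*val > -25))); else branch requires (r = 2 → (¬(3*r > -61/2))) ∧ ((¬(r = 2)) → (¬((3/2)*r > -17))).
Before the if: ((2*r < 1 → r > 2) → (((val = -4 ↔ 2*val = 10) → (¬((3/2)*val > -7))) ∧ ((¬(val = -4 ↔ 2*val = 10)) → (¬((3/2)*val > -25))))) ∧ ((¬(2*r < 1 → r > 2)) → ((r = 2 → (¬(3*r > -61/2))) ∧ ((¬(r = 2)) → (¬((3/2)*r > -17)))))
Before r := val + 2*val - 9: ((6*val < 19 → 3*val > 11) → (((val = -4 ↔ 2*val = 10) → (¬((3/2)*val > -7))) ∧ ((¬(val = -4 ↔ 2*val = 10)) → (¬((3/2)*val > -25))))) ∧ ((¬(6*val < 19 → 3*val > 11)) → ((3*val = 11 → (¬(9*val > -7/2))) ∧ ((¬(3*val = 11)) → (¬((9/2)*val > -7/2)))))
Before val := r + val: ((6*r + 6*val < 19 → 3*r + 3*val > 11) → (((r + val = -4 ↔ 2*r + 2*val = 10) → (¬((3/2)*r + (3/2)*val > -7))) ∧ ((¬(r + val = -4 ↔ 2*r + 2*val = 10)) → (¬((3/2)*r + (3/2)*val > -25))))) ∧ ((¬(6*r + 6*val < 19 → 3*r + 3*val > 11)) → ((3*r + 3*val = 11 → (¬(9*r + 9*val > -7/2))) ∧ ((¬(3*r + 3*val = 11)) → (¬((9/2)*r + (9/2)*val > -7/2)))))
Answer: WP = ((6*r + 6*val < 19 → 3*r + 3*val > 11) → (((r + val = -4 ↔ 2*r + 2*val = 10) → (¬((3/2)*r + (3/2)*val > -7))) ∧ ((¬(r + val = -4 ↔ 2*r + 2*val = 10)) → (¬((3/2)*r + (3/2)*val > -25))))) ∧ ((¬(6*r + 6*val < 19 → 3*r + 3*val > 11)) → ((3*r + 3*val = 11 → (¬(9*r + 9*val > -7/2))) ∧ ((¬(3*r + 3*val = 11)) → (¬((9/2)*r + (9/2)*val > -7/2)))))


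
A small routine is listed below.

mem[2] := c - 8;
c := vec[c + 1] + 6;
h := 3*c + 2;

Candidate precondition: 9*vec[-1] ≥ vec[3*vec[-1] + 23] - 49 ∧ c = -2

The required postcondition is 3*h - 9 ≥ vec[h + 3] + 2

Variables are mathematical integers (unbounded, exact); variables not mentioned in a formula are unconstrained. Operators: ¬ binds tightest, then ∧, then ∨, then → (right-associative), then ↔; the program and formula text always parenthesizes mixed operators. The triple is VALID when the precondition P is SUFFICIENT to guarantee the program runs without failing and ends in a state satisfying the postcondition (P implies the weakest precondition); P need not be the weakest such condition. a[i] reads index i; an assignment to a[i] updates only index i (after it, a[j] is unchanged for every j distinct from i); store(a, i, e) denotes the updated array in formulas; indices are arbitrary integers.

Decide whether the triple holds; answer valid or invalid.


Working backward. After the program, the postcondition 3*h - 9 ≥ vec[h + 3] + 2 must hold; in canonical form it is 3*h ≥ vec[h + 3] + 11.
Before h := 3*c + 2: 9*c ≥ vec[3*c + 5] + 5
Before c := vec[c + 1] + 6: 9*vec[c + 1] ≥ vec[3*vec[c + 1] + 23] - 49
Before mem[2] := c - 8: 9*vec[c + 1] ≥ vec[3*vec[c + 1] + 23] - 49
The weakest precondition is 9*vec[c + 1] ≥ vec[3*vec[c + 1] + 23] - 49.
Check whether 9*vec[-1] ≥ vec[3*vec[-1] + 23] - 49 ∧ c = -2 implies it.
Every state satisfying the precondition satisfies the weakest precondition: the implication holds.
Answer: valid


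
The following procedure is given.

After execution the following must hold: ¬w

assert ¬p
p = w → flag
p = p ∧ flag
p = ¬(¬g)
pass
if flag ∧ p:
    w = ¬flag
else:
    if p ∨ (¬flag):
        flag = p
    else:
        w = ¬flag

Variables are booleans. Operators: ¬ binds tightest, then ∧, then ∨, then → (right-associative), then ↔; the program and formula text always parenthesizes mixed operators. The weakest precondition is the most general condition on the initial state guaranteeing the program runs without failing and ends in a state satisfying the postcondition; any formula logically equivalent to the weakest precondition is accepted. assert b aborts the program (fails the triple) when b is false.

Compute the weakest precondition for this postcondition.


Working backward. After the program, ¬w must hold.
Then branch requires flag; else branch requires ((p ∨ (¬flag)) → (¬w)) ∧ ((¬(p ∨ (¬flag))) → flag).
Before the if: ((flag ∧ p) → flag) ∧ ((¬(flag ∧ p)) → (((p ∨ (¬flag)) → (¬w)) ∧ ((¬(p ∨ (¬flag))) → flag)))
Before skip: ((flag ∧ p) → flag) ∧ ((¬(flag ∧ p)) → (((p ∨ (¬flag)) → (¬w)) ∧ ((¬(p ∨ (¬flag))) → flag)))
Before p := ¬(¬g): ((flag ∧ g) → flag) ∧ ((¬(flag ∧ g)) → (((g ∨ (¬flag)) → (¬w)) ∧ ((¬(g ∨ (¬flag))) → flag)))
Before p := p ∧ flag: ((flag ∧ g) → flag) ∧ ((¬(flag ∧ g)) → (((g ∨ (¬flag)) → (¬w)) ∧ ((¬(g ∨ (¬flag))) → flag)))
Before p := w → flag: ((flag ∧ g) → flag) ∧ ((¬(flag ∧ g)) → (((g ∨ (¬flag)) → (¬w)) ∧ ((¬(g ∨ (¬flag))) → flag)))
Before assert ¬p: (¬p) ∧ ((flag ∧ g) → flag) ∧ ((¬(flag ∧ g)) → (((g ∨ (¬flag)) → (¬w)) ∧ ((¬(g ∨ (¬flag))) → flag)))
Answer: WP = (¬p) ∧ ((flag ∧ g) → flag) ∧ ((¬(flag ∧ g)) → (((g ∨ (¬flag)) → (¬w)) ∧ ((¬(g ∨ (¬flag))) → flag)))


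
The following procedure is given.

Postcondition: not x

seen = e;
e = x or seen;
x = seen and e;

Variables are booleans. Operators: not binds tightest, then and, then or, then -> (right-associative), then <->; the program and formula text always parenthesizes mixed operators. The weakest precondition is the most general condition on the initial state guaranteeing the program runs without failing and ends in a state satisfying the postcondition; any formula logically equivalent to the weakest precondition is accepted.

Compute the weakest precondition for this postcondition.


Working backward. After the program, not x must hold.
Before x := seen and e: not (seen and e)
Before e := x or seen: not (seen and (x or seen))
Before seen := e: not (e and (x or e))
Answer: WP = not (e and (x or e))


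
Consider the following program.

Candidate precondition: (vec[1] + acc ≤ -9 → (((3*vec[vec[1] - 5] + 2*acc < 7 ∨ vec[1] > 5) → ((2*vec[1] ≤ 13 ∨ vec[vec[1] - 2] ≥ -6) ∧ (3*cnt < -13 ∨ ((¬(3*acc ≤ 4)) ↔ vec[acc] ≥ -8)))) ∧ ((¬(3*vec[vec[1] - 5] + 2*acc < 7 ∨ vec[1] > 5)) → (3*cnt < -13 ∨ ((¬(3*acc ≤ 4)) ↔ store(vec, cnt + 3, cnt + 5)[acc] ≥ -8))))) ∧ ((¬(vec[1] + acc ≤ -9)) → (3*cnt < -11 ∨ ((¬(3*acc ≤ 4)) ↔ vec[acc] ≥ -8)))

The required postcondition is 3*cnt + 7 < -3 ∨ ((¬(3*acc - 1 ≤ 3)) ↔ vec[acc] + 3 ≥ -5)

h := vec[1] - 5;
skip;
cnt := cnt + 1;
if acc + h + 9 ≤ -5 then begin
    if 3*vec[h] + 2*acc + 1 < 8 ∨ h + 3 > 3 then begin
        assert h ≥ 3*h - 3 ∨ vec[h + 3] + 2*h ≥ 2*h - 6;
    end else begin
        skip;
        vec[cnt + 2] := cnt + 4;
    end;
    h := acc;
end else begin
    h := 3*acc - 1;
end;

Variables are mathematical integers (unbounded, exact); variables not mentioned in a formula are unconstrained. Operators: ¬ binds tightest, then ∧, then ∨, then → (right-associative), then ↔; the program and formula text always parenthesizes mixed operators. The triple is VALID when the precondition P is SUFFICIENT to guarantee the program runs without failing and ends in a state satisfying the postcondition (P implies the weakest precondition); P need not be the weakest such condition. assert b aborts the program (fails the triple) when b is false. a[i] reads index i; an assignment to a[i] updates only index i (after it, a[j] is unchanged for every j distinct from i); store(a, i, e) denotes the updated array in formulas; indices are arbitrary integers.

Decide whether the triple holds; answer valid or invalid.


Working backward. After the program, the postcondition 3*cnt + 7 < -3 ∨ ((¬(3*acc - 1 ≤ 3)) ↔ vec[acc] + 3 ≥ -5) must hold; in canonical form it is 3*cnt < -10 ∨ ((¬(3*acc ≤ 4)) ↔ vec[acc] ≥ -8).
Then branch requires ((3*vec[h] + 2*acc < 7 ∨ h > 0) → ((2*h ≤ 3 ∨ vec[h + 3] ≥ -6) ∧ (3*cnt < -10 ∨ ((¬(3*acc ≤ 4)) ↔ vec[acc] ≥ -8)))) ∧ ((¬(3*vec[h] + 2*acc < 7 ∨ h > 0)) → (3*cnt < -10 ∨ ((¬(3*acc ≤ 4)) ↔ store(vec, cnt + 2, cnt + 4)[acc] ≥ -8))); else branch requires 3*cnt < -10 ∨ ((¬(3*acc ≤ 4)) ↔ vec[acc] ≥ -8).
Before the if: (acc + h ≤ -14 → (((3*vec[h] + 2*acc < 7 ∨ h > 0) → ((2*h ≤ 3 ∨ vec[h + 3] ≥ -6) ∧ (3*cnt < -10 ∨ ((¬(3*acc ≤ 4)) ↔ vec[acc] ≥ -8)))) ∧ ((¬(3*vec[h] + 2*acc < 7 ∨ h > 0)) → (3*cnt < -10 ∨ ((¬(3*acc ≤ 4)) ↔ store(vec, cnt + 2, cnt + 4)[acc] ≥ -8))))) ∧ ((¬(acc + h ≤ -14)) → (3*cnt < -10 ∨ ((¬(3*acc ≤ 4)) ↔ vec[acc] ≥ -8)))
Before cnt := cnt + 1: (acc + h ≤ -14 → (((3*vec[h] + 2*acc < 7 ∨ h > 0) → ((2*h ≤ 3 ∨ vec[h + 3] ≥ -6) ∧ (3*cnt < -13 ∨ ((¬(3*acc ≤ 4)) ↔ vec[acc] ≥ -8)))) ∧ ((¬(3*vec[h] + 2*acc < 7 ∨ h > 0)) → (3*cnt < -13 ∨ ((¬(3*acc ≤ 4)) ↔ store(vec, cnt + 3, cnt + 5)[acc] ≥ -8))))) ∧ ((¬(acc + h ≤ -14)) → (3*cnt < -13 ∨ ((¬(3*acc ≤ 4)) ↔ vec[acc] ≥ -8)))
Before skip: (acc + h ≤ -14 → (((3*vec[h] + 2*acc < 7 ∨ h > 0) → ((2*h ≤ 3 ∨ vec[h + 3] ≥ -6) ∧ (3*cnt < -13 ∨ ((¬(3*acc ≤ 4)) ↔ vec[acc] ≥ -8)))) ∧ ((¬(3*vec[h] + 2*acc < 7 ∨ h > 0)) → (3*cnt < -13 ∨ ((¬(3*acc ≤ 4)) ↔ store(vec, cnt + 3, cnt + 5)[acc] ≥ -8))))) ∧ ((¬(acc + h ≤ -14)) → (3*cnt < -13 ∨ ((¬(3*acc ≤ 4)) ↔ vec[acc] ≥ -8)))
Before h := vec[1] - 5: (vec[1] + acc ≤ -9 → (((3*vec[vec[1] - 5] + 2*acc < 7 ∨ vec[1] > 5) → ((2*vec[1] ≤ 13 ∨ vec[vec[1] - 2] ≥ -6) ∧ (3*cnt < -13 ∨ ((¬(3*acc ≤ 4)) ↔ vec[acc] ≥ -8)))) ∧ ((¬(3*vec[vec[1] - 5] + 2*acc < 7 ∨ vec[1] > 5)) → (3*cnt < -13 ∨ ((¬(3*acc ≤ 4)) ↔ store(vec, cnt + 3, cnt + 5)[acc] ≥ -8))))) ∧ ((¬(vec[1] + acc ≤ -9)) → (3*cnt < -13 ∨ ((¬(3*acc ≤ 4)) ↔ vec[acc] ≥ -8)))
The weakest precondition is (vec[1] + acc ≤ -9 → (((3*vec[vec[1] - 5] + 2*acc < 7 ∨ vec[1] > 5) → ((2*vec[1] ≤ 13 ∨ vec[vec[1] - 2] ≥ -6) ∧ (3*cnt < -13 ∨ ((¬(3*acc ≤ 4)) ↔ vec[acc] ≥ -8)))) ∧ ((¬(3*vec[vec[1] - 5] + 2*acc < 7 ∨ vec[1] > 5)) → (3*cnt < -13 ∨ ((¬(3*acc ≤ 4)) ↔ store(vec, cnt + 3, cnt + 5)[acc] ≥ -8))))) ∧ ((¬(vec[1] + acc ≤ -9)) → (3*cnt < -13 ∨ ((¬(3*acc ≤ 4)) ↔ vec[acc] ≥ -8))).
Check whether (vec[1] + acc ≤ -9 → (((3*vec[vec[1] - 5] + 2*acc < 7 ∨ vec[1] > 5) → ((2*vec[1] ≤ 13 ∨ vec[vec[1] - 2] ≥ -6) ∧ (3*cnt < -13 ∨ ((¬(3*acc ≤ 4)) ↔ vec[acc] ≥ -8)))) ∧ ((¬(3*vec[vec[1] - 5] + 2*acc < 7 ∨ vec[1] > 5)) → (3*cnt < -13 ∨ ((¬(3*acc ≤ 4)) ↔ store(vec, cnt + 3, cnt + 5)[acc] ≥ -8))))) ∧ ((¬(vec[1] + acc ≤ -9)) → (3*cnt < -11 ∨ ((¬(3*acc ≤ 4)) ↔ vec[acc] ≥ -8))) implies it.
Countermodel: at the initial state acc = 2, cnt = -4, vec = {[-5] = 0, [-2] = 0, [-1] = 0, [1] = 0, [2] = -9, elsewhere 0}, the precondition holds but the weakest precondition fails.
Answer: invalid


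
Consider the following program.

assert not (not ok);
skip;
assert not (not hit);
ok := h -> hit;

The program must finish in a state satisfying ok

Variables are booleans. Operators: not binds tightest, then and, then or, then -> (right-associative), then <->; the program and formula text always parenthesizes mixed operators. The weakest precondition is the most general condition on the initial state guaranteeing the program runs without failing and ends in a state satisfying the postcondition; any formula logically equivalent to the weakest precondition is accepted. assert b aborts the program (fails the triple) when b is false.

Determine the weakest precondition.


Working backward. After the program, ok must hold.
Before ok := h -> hit: h -> hit
Before assert not (not hit): hit and (h -> hit)
Before skip: hit and (h -> hit)
Before assert not (not ok): ok and hit and (h -> hit)
Answer: WP = ok and hit and (h -> hit)


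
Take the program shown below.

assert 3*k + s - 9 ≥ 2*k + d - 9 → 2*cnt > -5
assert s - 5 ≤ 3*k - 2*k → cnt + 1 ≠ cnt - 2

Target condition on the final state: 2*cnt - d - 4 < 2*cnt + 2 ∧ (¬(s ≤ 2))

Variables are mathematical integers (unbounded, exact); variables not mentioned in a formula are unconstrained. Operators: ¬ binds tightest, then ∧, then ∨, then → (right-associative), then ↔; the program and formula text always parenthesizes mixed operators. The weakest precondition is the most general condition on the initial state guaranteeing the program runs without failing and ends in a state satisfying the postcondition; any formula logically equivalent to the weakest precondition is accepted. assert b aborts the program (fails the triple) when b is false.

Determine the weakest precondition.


Working backward. After the program, the postcondition 2*cnt - d - 4 < 2*cnt + 2 ∧ (¬(s ≤ 2)) must hold; in canonical form it is d > -6 ∧ (¬(s ≤ 2)).
Before assert s - 5 ≤ 3*k - 2*k → cnt + 1 ≠ cnt - 2: d > -6 ∧ (¬(s ≤ 2))
Before assert 3*k + s - 9 ≥ 2*k + d - 9 → 2*cnt > -5: (k + s ≥ d → 2*cnt > -5) ∧ d > -6 ∧ (¬(s ≤ 2))
Answer: WP = (k + s ≥ d → 2*cnt > -5) ∧ d > -6 ∧ (¬(s ≤ 2))


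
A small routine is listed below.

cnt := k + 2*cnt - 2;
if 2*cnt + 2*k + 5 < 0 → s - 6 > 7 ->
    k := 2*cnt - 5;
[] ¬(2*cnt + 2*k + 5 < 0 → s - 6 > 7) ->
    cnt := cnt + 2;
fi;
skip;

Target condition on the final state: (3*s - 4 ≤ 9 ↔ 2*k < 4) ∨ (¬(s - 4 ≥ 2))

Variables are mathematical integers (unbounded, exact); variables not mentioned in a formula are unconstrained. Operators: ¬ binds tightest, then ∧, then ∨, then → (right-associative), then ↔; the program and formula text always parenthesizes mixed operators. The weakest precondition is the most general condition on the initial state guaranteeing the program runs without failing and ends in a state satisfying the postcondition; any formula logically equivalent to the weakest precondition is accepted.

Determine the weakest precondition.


Working backward. After the program, the postcondition (3*s - 4 ≤ 9 ↔ 2*k < 4) ∨ (¬(s - 4 ≥ 2)) must hold; in canonical form it is (3*s ≤ 13 ↔ 2*k < 4) ∨ (¬(s ≥ 6)).
Before skip: (3*s ≤ 13 ↔ 2*k < 4) ∨ (¬(s ≥ 6))
Then branch requires (3*s ≤ 13 ↔ 4*cnt < 14) ∨ (¬(s ≥ 6)); else branch requires (3*s ≤ 13 ↔ 2*k < 4) ∨ (¬(s ≥ 6)).
Before the if: ((2*cnt + 2*k < -5 → s > 13) → ((3*s ≤ 13 ↔ 4*cnt < 14) ∨ (¬(s ≥ 6)))) ∧ ((¬(2*cnt + 2*k < -5 → s > 13)) → ((3*s ≤ 13 ↔ 2*k < 4) ∨ (¬(s ≥ 6))))
Before cnt := k + 2*cnt - 2: ((4*cnt + 4*k < -1 → s > 13) → ((3*s ≤ 13 ↔ 8*cnt + 4*k < 22) ∨ (¬(s ≥ 6)))) ∧ ((¬(4*cnt + 4*k < -1 → s > 13)) → ((3*s ≤ 13 ↔ 2*k < 4) ∨ (¬(s ≥ 6))))
Answer: WP = ((4*cnt + 4*k < -1 → s > 13) → ((3*s ≤ 13 ↔ 8*cnt + 4*k < 22) ∨ (¬(s ≥ 6)))) ∧ ((¬(4*cnt + 4*k < -1 → s > 13)) → ((3*s ≤ 13 ↔ 2*k < 4) ∨ (¬(s ≥ 6))))


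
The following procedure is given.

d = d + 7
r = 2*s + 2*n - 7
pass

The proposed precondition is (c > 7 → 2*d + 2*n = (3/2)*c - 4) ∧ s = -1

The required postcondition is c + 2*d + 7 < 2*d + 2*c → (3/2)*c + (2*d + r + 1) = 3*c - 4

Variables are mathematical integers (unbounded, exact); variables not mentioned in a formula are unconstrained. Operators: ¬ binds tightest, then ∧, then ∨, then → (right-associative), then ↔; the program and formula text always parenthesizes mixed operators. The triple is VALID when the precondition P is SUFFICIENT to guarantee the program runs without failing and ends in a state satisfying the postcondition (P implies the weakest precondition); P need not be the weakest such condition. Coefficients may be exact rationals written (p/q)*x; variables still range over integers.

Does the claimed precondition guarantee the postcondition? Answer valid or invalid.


Working backward. After the program, the postcondition c + 2*d + 7 < 2*d + 2*c → (3/2)*c + (2*d + r + 1) = 3*c - 4 must hold; in canonical form it is c > 7 → 2*d + r = (3/2)*c - 5.
Before skip: c > 7 → 2*d + r = (3/2)*c - 5
Before r := 2*s + 2*n - 7: c > 7 → 2*d + 2*n + 2*s = (3/2)*c + 2
Before d := d + 7: c > 7 → 2*d + 2*n + 2*s = (3/2)*c - 12
The weakest precondition is c > 7 → 2*d + 2*n + 2*s = (3/2)*c - 12.
Check whether (c > 7 → 2*d + 2*n = (3/2)*c - 4) ∧ s = -1 implies it.
Countermodel: at the initial state c = 8, d = 0, n = 4, s = -1, the precondition holds but the weakest precondition fails.
Answer: invalid


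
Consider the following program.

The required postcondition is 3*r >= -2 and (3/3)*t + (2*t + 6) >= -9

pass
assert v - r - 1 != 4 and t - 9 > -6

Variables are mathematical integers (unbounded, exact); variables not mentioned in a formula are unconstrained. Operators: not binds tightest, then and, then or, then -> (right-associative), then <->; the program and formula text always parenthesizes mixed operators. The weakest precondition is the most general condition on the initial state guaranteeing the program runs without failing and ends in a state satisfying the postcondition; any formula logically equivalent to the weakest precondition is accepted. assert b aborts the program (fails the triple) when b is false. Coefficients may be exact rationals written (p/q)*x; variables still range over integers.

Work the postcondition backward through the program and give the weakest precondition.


Working backward. After the program, the postcondition 3*r >= -2 and (3/3)*t + (2*t + 6) >= -9 must hold; in canonical form it is 3*r >= -2 and 3*t >= -15.
Before assert v - r - 1 != 4 and t - 9 > -6: v != r + 5 and t > 3 and 3*r >= -2 and 3*t >= -15
Before skip: v != r + 5 and t > 3 and 3*r >= -2 and 3*t >= -15
Answer: WP = v != r + 5 and t > 3 and 3*r >= -2 and 3*t >= -15


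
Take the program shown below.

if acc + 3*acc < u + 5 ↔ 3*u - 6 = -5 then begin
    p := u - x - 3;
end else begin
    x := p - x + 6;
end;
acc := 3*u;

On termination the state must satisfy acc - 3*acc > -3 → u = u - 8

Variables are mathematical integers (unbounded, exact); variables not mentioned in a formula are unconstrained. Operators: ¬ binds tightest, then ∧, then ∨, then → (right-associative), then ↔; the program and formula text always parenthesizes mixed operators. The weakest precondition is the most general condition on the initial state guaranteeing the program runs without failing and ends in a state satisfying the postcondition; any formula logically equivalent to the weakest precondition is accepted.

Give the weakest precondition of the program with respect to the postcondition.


Working backward. After the program, the postcondition acc - 3*acc > -3 → u = u - 8 must hold; in canonical form it is ¬(2*acc < 3).
Before acc := 3*u: ¬(6*u < 3)
Then branch requires ¬(6*u < 3); else branch requires ¬(6*u < 3).
Before the if: ((4*acc < u + 5 ↔ 3*u = 1) → (¬(6*u < 3))) ∧ ((¬(4*acc < u + 5 ↔ 3*u = 1)) → (¬(6*u < 3)))
Answer: WP = ((4*acc < u + 5 ↔ 3*u = 1) → (¬(6*u < 3))) ∧ ((¬(4*acc < u + 5 ↔ 3*u = 1)) → (¬(6*u < 3)))


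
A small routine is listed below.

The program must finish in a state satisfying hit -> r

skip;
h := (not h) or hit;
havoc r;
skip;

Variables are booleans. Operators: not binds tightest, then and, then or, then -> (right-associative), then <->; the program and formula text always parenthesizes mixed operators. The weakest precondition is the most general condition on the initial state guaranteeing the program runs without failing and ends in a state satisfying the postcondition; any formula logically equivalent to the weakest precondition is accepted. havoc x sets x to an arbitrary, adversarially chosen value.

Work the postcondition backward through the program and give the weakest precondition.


Working backward. After the program, hit -> r must hold.
Before skip: hit -> r
Before havoc r: not hit
Before h := (not h) or hit: not hit
Before skip: not hit
Answer: WP = not hit


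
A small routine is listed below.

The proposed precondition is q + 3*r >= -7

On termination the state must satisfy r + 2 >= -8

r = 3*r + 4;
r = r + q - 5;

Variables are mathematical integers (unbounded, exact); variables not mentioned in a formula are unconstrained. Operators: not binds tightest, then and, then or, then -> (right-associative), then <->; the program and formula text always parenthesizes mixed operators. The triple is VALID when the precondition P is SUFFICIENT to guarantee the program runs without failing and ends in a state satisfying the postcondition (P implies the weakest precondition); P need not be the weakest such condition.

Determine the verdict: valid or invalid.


Working backward. After the program, the postcondition r + 2 >= -8 must hold; in canonical form it is r >= -10.
Before r := r + q - 5: q + r >= -5
Before r := 3*r + 4: q + 3*r >= -9
The weakest precondition is q + 3*r >= -9.
Check whether q + 3*r >= -7 implies it.
Every state satisfying the precondition satisfies the weakest precondition: the implication holds.
Answer: valid


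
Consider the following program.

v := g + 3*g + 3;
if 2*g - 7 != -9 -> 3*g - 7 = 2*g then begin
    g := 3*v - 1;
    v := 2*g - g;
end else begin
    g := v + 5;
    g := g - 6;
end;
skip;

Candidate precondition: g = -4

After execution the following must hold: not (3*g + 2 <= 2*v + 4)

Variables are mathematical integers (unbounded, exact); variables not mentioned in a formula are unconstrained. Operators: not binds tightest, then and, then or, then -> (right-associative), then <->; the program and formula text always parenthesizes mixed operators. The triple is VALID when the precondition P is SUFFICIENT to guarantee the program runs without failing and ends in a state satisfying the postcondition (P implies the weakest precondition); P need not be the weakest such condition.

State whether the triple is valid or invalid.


Working backward. After the program, the postcondition not (3*g + 2 <= 2*v + 4) must hold; in canonical form it is not (3*g <= 2*v + 2).
Before skip: not (3*g <= 2*v + 2)
Then branch requires not (3*v <= 3); else branch requires not (v <= 5).
Before the if: ((2*g != -2 -> g = 7) -> (not (3*v <= 3))) and ((not (2*g != -2 -> g = 7)) -> (not (v <= 5)))
Before v := g + 3*g + 3: ((2*g != -2 -> g = 7) -> (not (12*g <= -6))) and ((not (2*g != -2 -> g = 7)) -> (not (4*g <= 2)))
The weakest precondition is ((2*g != -2 -> g = 7) -> (not (12*g <= -6))) and ((not (2*g != -2 -> g = 7)) -> (not (4*g <= 2))).
Check whether g = -4 implies it.
Countermodel: at the initial state g = -4, the precondition holds but the weakest precondition fails.
Answer: invalid


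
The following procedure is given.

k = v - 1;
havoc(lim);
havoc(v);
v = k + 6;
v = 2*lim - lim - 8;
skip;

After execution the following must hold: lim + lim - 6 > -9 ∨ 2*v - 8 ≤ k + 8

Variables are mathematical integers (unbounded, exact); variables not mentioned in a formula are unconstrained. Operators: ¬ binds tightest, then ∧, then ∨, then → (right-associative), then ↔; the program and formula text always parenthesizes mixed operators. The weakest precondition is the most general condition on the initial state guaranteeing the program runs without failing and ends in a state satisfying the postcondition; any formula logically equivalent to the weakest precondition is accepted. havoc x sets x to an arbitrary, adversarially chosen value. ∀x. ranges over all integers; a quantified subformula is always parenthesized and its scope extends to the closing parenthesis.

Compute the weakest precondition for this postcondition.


Working backward. After the program, the postcondition lim + lim - 6 > -9 ∨ 2*v - 8 ≤ k + 8 must hold; in canonical form it is 2*lim > -3 ∨ 2*v ≤ k + 16.
Before skip: 2*lim > -3 ∨ 2*v ≤ k + 16
Before v := 2*lim - lim - 8: 2*lim > -3 ∨ 2*lim ≤ k + 32
Before v := k + 6: 2*lim > -3 ∨ 2*lim ≤ k + 32
Before havoc v: 2*lim > -3 ∨ 2*lim ≤ k + 32
Before havoc lim: ∀lim_1. (2*lim_1 > -3 ∨ 2*lim_1 ≤ k + 32)
Before k := v - 1: ∀lim_1. (2*lim_1 > -3 ∨ 2*lim_1 ≤ v + 31)
Answer: WP = ∀lim_1. (2*lim_1 > -3 ∨ 2*lim_1 ≤ v + 31)


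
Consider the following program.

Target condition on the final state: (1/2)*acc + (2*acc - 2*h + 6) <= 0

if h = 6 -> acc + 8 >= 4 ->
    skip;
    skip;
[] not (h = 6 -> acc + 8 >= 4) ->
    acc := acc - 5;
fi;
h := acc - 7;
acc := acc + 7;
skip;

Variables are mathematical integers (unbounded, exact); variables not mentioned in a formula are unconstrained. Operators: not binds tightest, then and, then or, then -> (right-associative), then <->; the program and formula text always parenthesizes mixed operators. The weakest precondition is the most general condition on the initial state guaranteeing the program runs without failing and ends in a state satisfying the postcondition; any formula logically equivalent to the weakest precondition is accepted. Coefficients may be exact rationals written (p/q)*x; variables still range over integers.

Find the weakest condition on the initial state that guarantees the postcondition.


Working backward. After the program, the postcondition (1/2)*acc + (2*acc - 2*h + 6) <= 0 must hold; in canonical form it is (5/2)*acc <= 2*h - 6.
Before skip: (5/2)*acc <= 2*h - 6
Before acc := acc + 7: (5/2)*acc <= 2*h - 47/2
Before h := acc - 7: (1/2)*acc <= -75/2
Then branch requires (1/2)*acc <= -75/2; else branch requires (1/2)*acc <= -35.
Before the if: ((h = 6 -> acc >= -4) -> (1/2)*acc <= -75/2) and ((not (h = 6 -> acc >= -4)) -> (1/2)*acc <= -35)
Answer: WP = ((h = 6 -> acc >= -4) -> (1/2)*acc <= -75/2) and ((not (h = 6 -> acc >= -4)) -> (1/2)*acc <= -35)


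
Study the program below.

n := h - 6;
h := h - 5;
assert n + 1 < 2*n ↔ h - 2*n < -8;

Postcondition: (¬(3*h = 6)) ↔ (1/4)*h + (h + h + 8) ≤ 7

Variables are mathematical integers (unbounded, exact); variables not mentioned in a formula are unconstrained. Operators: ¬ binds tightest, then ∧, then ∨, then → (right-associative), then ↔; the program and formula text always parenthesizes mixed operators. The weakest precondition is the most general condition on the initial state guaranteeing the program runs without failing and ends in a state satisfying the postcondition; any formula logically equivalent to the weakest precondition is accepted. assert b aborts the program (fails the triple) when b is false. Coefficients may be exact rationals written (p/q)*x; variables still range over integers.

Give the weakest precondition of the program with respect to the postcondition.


Working backward. After the program, the postcondition (¬(3*h = 6)) ↔ (1/4)*h + (h + h + 8) ≤ 7 must hold; in canonical form it is (¬(3*h = 6)) ↔ (9/4)*h ≤ -1.
Before assert n + 1 < 2*n ↔ h - 2*n < -8: (n > 1 ↔ h < 2*n - 8) ∧ ((¬(3*h = 6)) ↔ (9/4)*h ≤ -1)
Before h := h - 5: (n > 1 ↔ h < 2*n - 3) ∧ ((¬(3*h = 21)) ↔ (9/4)*h ≤ 41/4)
Before n := h - 6: (h > 7 ↔ h > 15) ∧ ((¬(3*h = 21)) ↔ (9/4)*h ≤ 41/4)
Answer: WP = (h > 7 ↔ h > 15) ∧ ((¬(3*h = 21)) ↔ (9/4)*h ≤ 41/4)


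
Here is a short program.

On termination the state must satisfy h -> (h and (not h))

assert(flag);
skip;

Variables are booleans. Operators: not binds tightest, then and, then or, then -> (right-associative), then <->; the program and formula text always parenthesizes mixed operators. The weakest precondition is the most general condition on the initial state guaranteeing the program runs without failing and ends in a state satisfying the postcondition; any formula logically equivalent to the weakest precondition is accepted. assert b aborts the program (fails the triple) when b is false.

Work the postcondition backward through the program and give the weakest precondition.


Working backward. After the program, the postcondition h -> (h and (not h)) must hold; in canonical form it is not h.
Before skip: not h
Before assert flag: flag and (not h)
Answer: WP = flag and (not h)


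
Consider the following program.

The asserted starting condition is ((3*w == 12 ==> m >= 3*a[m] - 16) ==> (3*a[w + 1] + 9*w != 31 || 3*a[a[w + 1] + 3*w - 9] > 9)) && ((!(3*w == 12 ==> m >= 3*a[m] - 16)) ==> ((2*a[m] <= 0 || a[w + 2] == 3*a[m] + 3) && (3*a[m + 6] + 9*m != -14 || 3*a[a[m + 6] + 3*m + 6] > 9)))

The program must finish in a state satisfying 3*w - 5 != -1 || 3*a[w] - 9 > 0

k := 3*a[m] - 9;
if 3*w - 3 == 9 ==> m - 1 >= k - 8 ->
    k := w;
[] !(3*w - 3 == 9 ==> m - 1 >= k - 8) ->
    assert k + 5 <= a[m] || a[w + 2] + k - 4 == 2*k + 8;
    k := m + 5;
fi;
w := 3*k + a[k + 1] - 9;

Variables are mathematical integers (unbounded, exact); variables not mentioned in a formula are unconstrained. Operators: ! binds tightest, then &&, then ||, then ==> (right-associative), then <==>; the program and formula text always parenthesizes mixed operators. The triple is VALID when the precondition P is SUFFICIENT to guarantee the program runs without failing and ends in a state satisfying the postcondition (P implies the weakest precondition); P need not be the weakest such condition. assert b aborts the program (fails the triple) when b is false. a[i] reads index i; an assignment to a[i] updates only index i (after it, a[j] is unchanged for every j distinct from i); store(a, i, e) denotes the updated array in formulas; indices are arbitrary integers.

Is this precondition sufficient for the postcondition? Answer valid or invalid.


Working backward. After the program, the postcondition 3*w - 5 != -1 || 3*a[w] - 9 > 0 must hold; in canonical form it is 3*w != 4 || 3*a[w] > 9.
Before w := 3*k + a[k + 1] - 9: 3*a[k + 1] + 9*k != 31 || 3*a[a[k + 1] + 3*k - 9] > 9
Then branch requires 3*a[w + 1] + 9*w != 31 || 3*a[a[w + 1] + 3*w - 9] > 9; else branch requires (k <= a[m] - 5 || a[w + 2] == k + 12) && (3*a[m + 6] + 9*m != -14 || 3*a[a[m + 6] + 3*m + 6] > 9).
Before the if: ((3*w == 12 ==> m >= k - 7) ==> (3*a[w + 1] + 9*w != 31 || 3*a[a[w + 1] + 3*w - 9] > 9)) && ((!(3*w == 12 ==> m >= k - 7)) ==> ((k <= a[m] - 5 || a[w + 2] == k + 12) && (3*a[m + 6] + 9*m != -14 || 3*a[a[m + 6] + 3*m + 6] > 9)))
Before k := 3*a[m] - 9: ((3*w == 12 ==> m >= 3*a[m] - 16) ==> (3*a[w + 1] + 9*w != 31 || 3*a[a[w + 1] + 3*w - 9] > 9)) && ((!(3*w == 12 ==> m >= 3*a[m] - 16)) ==> ((2*a[m] <= 4 || a[w + 2] == 3*a[m] + 3) && (3*a[m + 6] + 9*m != -14 || 3*a[a[m + 6] + 3*m + 6] > 9)))
The weakest precondition is ((3*w == 12 ==> m >= 3*a[m] - 16) ==> (3*a[w + 1] + 9*w != 31 || 3*a[a[w + 1] + 3*w - 9] > 9)) && ((!(3*w == 12 ==> m >= 3*a[m] - 16)) ==> ((2*a[m] <= 4 || a[w + 2] == 3*a[m] + 3) && (3*a[m + 6] + 9*m != -14 || 3*a[a[m + 6] + 3*m + 6] > 9))).
Check whether ((3*w == 12 ==> m >= 3*a[m] - 16) ==> (3*a[w + 1] + 9*w != 31 || 3*a[a[w + 1] + 3*w - 9] > 9)) && ((!(3*w == 12 ==> m >= 3*a[m] - 16)) ==> ((2*a[m] <= 0 || a[w + 2] == 3*a[m] + 3) && (3*a[m + 6] + 9*m != -14 || 3*a[a[m + 6] + 3*m + 6] > 9))) implies it.
Every state satisfying the precondition satisfies the weakest precondition: the implication holds.
Answer: valid


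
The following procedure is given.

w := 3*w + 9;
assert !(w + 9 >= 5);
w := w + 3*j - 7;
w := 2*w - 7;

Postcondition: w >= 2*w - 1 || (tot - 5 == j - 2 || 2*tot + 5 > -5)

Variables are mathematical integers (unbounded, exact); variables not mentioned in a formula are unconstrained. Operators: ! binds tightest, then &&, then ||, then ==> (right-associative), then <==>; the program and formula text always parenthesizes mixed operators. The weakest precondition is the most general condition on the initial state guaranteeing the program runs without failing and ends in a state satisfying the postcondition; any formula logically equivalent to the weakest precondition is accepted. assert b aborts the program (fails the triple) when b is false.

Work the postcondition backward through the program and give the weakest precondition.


Working backward. After the program, the postcondition w >= 2*w - 1 || (tot - 5 == j - 2 || 2*tot + 5 > -5) must hold; in canonical form it is w <= 1 || tot == j + 3 || 2*tot > -10.
Before w := 2*w - 7: 2*w <= 8 || tot == j + 3 || 2*tot > -10
Before w := w + 3*j - 7: 6*j + 2*w <= 22 || tot == j + 3 || 2*tot > -10
Before assert !(w + 9 >= 5): (!(w >= -4)) && (6*j + 2*w <= 22 || tot == j + 3 || 2*tot > -10)
Before w := 3*w + 9: (!(3*w >= -13)) && (6*j + 6*w <= 4 || tot == j + 3 || 2*tot > -10)
Answer: WP = (!(3*w >= -13)) && (6*j + 6*w <= 4 || tot == j + 3 || 2*tot > -10)


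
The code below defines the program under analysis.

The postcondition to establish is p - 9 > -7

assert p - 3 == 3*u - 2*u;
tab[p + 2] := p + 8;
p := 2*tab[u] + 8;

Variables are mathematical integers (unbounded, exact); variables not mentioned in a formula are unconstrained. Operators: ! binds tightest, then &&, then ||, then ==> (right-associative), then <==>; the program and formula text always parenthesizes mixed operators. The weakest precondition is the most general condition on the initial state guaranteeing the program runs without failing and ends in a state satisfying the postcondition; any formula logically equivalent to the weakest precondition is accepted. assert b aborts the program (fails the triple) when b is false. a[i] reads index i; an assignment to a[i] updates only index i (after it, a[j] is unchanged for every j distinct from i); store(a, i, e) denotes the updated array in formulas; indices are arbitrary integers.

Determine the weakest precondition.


Working backward. After the program, the postcondition p - 9 > -7 must hold; in canonical form it is p > 2.
Before p := 2*tab[u] + 8: 2*tab[u] > -6
Before tab[p + 2] := p + 8: 2*store(tab, p + 2, p + 8)[u] > -6
Before assert p - 3 == 3*u - 2*u: p == u + 3 && 2*store(tab, p + 2, p + 8)[u] > -6
Answer: WP = p == u + 3 && 2*store(tab, p + 2, p + 8)[u] > -6


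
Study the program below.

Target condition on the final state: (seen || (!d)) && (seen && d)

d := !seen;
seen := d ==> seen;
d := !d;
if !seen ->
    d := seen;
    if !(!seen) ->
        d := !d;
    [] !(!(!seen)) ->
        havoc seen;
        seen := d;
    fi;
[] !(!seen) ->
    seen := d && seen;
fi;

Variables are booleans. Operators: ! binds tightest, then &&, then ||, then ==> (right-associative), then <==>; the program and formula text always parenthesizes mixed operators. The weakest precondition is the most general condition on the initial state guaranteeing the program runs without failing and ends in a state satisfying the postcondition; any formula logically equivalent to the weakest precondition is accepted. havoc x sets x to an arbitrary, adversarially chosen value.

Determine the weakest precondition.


Working backward. After the program, the postcondition (seen || (!d)) && (seen && d) must hold; in canonical form it is (seen || (!d)) && seen && d.
Then branch requires (!seen) && ((!seen) ==> seen); else branch requires ((d && seen) || (!d)) && d && seen.
Before the if: ((!seen) ==> ((!seen) && ((!seen) ==> seen))) && (seen ==> (((d && seen) || (!d)) && d && seen))
Before d := !d: ((!seen) ==> ((!seen) && ((!seen) ==> seen))) && (seen ==> ((((!d) && seen) || d) && (!d) && seen))
Before seen := d ==> seen: ((!(d ==> seen)) ==> ((!(d ==> seen)) && ((!(d ==> seen)) ==> (d ==> seen)))) && ((d ==> seen) ==> ((((!d) && (d ==> seen)) || d) && (!d) && (d ==> seen)))
Before d := !seen: ((!((!seen) ==> seen)) ==> ((!((!seen) ==> seen)) && ((!((!seen) ==> seen)) ==> ((!seen) ==> seen)))) && (((!seen) ==> seen) ==> (((seen && ((!seen) ==> seen)) || (!seen)) && seen && ((!seen) ==> seen)))
Answer: WP = ((!((!seen) ==> seen)) ==> ((!((!seen) ==> seen)) && ((!((!seen) ==> seen)) ==> ((!seen) ==> seen)))) && (((!seen) ==> seen) ==> (((seen && ((!seen) ==> seen)) || (!seen)) && seen && ((!seen) ==> seen)))
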